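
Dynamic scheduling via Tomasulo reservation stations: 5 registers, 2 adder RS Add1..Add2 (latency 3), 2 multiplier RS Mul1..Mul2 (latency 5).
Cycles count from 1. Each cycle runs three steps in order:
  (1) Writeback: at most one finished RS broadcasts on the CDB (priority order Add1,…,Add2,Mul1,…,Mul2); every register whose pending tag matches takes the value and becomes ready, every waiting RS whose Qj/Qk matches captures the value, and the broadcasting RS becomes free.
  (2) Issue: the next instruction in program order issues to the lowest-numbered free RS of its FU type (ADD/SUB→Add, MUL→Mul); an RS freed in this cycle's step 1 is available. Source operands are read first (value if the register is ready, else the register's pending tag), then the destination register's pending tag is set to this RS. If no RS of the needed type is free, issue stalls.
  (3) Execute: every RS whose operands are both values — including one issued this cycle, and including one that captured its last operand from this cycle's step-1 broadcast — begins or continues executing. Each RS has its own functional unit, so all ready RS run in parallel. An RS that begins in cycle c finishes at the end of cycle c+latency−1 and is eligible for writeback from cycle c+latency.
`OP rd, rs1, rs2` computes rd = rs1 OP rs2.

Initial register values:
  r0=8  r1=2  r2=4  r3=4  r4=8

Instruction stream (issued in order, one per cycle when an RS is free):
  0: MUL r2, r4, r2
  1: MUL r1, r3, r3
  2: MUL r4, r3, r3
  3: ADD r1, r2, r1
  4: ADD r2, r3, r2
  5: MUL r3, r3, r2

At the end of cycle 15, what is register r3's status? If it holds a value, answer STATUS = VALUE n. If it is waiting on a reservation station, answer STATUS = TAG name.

  c1: issue MUL r2<-Mul1  regs: r0:8,r1:2,r2:Mul1,r3:4,r4:8
  c2: issue MUL r1<-Mul2  regs: r0:8,r1:Mul2,r2:Mul1,r3:4,r4:8
  c3: stall  regs: r0:8,r1:Mul2,r2:Mul1,r3:4,r4:8
  c4: stall  regs: r0:8,r1:Mul2,r2:Mul1,r3:4,r4:8
  c5: stall  regs: r0:8,r1:Mul2,r2:Mul1,r3:4,r4:8
  c6: CDB Mul1=32; issue MUL r4<-Mul1  regs: r0:8,r1:Mul2,r2:32,r3:4,r4:Mul1
  c7: CDB Mul2=16; issue ADD r1<-Add1  regs: r0:8,r1:Add1,r2:32,r3:4,r4:Mul1
  c8: issue ADD r2<-Add2  regs: r0:8,r1:Add1,r2:Add2,r3:4,r4:Mul1
  c9: issue MUL r3<-Mul2  regs: r0:8,r1:Add1,r2:Add2,r3:Mul2,r4:Mul1
  c10: CDB Add1=48  regs: r0:8,r1:48,r2:Add2,r3:Mul2,r4:Mul1
  c11: CDB Add2=36  regs: r0:8,r1:48,r2:36,r3:Mul2,r4:Mul1
  c12: CDB Mul1=16  regs: r0:8,r1:48,r2:36,r3:Mul2,r4:16
  c13: -  regs: r0:8,r1:48,r2:36,r3:Mul2,r4:16
  c14: -  regs: r0:8,r1:48,r2:36,r3:Mul2,r4:16
  c15: -  regs: r0:8,r1:48,r2:36,r3:Mul2,r4:16

STATUS = TAG Mul2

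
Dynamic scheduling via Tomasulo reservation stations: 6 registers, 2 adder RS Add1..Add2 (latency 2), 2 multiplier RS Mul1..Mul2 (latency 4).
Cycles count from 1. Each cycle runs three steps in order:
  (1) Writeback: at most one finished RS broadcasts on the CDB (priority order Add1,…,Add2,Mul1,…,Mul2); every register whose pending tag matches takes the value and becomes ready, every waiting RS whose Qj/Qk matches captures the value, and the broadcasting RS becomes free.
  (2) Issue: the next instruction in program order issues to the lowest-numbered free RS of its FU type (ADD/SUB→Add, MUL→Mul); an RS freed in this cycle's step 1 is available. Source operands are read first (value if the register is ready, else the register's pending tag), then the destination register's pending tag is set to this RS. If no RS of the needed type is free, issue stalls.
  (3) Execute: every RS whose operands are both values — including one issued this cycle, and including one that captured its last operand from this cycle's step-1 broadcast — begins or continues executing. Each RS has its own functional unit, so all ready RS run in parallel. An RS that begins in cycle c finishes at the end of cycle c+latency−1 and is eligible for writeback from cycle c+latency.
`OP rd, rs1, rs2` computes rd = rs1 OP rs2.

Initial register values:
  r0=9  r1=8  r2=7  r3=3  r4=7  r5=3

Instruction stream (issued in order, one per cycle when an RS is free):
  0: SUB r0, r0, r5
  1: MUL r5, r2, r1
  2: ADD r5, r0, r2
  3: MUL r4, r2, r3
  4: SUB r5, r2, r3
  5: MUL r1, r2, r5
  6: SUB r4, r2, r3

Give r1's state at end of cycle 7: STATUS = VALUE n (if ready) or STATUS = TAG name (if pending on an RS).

STATUS = TAG Mul1

  c1: issue SUB r0<-Add1  regs: r0:Add1,r1:8,r2:7,r3:3,r4:7,r5:3
  c2: issue MUL r5<-Mul1  regs: r0:Add1,r1:8,r2:7,r3:3,r4:7,r5:Mul1
  c3: CDB Add1=6; issue ADD r5<-Add1  regs: r0:6,r1:8,r2:7,r3:3,r4:7,r5:Add1
  c4: issue MUL r4<-Mul2  regs: r0:6,r1:8,r2:7,r3:3,r4:Mul2,r5:Add1
  c5: CDB Add1=13; issue SUB r5<-Add1  regs: r0:6,r1:8,r2:7,r3:3,r4:Mul2,r5:Add1
  c6: CDB Mul1=56; issue MUL r1<-Mul1  regs: r0:6,r1:Mul1,r2:7,r3:3,r4:Mul2,r5:Add1
  c7: CDB Add1=4; issue SUB r4<-Add1  regs: r0:6,r1:Mul1,r2:7,r3:3,r4:Add1,r5:4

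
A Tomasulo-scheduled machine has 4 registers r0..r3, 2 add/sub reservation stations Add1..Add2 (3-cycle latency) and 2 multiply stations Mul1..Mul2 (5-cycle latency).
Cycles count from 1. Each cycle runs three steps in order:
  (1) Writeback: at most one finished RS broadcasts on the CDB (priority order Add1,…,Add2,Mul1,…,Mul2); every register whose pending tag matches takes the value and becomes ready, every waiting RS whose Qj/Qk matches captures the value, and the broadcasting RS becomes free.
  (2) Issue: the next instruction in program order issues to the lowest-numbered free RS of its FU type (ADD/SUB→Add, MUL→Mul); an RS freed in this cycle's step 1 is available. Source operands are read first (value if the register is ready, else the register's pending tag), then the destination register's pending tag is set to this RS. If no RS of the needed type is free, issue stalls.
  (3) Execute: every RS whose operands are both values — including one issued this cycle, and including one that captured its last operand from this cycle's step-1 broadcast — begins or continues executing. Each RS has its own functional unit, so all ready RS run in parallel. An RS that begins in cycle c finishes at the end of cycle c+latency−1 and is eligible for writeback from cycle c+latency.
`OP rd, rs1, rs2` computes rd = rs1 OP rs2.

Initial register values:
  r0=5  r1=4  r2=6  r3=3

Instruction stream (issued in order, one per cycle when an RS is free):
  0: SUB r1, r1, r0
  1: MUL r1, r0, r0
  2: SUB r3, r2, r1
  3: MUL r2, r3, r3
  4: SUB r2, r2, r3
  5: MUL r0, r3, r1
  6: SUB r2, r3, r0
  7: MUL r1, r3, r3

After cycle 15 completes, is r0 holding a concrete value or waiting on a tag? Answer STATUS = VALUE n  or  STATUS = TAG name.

STATUS = VALUE -475

  c1: issue SUB r1<-Add1  regs: r0:5,r1:Add1,r2:6,r3:3
  c2: issue MUL r1<-Mul1  regs: r0:5,r1:Mul1,r2:6,r3:3
  c3: issue SUB r3<-Add2  regs: r0:5,r1:Mul1,r2:6,r3:Add2
  c4: CDB Add1=-1; issue MUL r2<-Mul2  regs: r0:5,r1:Mul1,r2:Mul2,r3:Add2
  c5: issue SUB r2<-Add1  regs: r0:5,r1:Mul1,r2:Add1,r3:Add2
  c6: stall  regs: r0:5,r1:Mul1,r2:Add1,r3:Add2
  c7: CDB Mul1=25; issue MUL r0<-Mul1  regs: r0:Mul1,r1:25,r2:Add1,r3:Add2
  c8: stall  regs: r0:Mul1,r1:25,r2:Add1,r3:Add2
  c9: stall  regs: r0:Mul1,r1:25,r2:Add1,r3:Add2
  c10: CDB Add2=-19; issue SUB r2<-Add2  regs: r0:Mul1,r1:25,r2:Add2,r3:-19
  c11: stall  regs: r0:Mul1,r1:25,r2:Add2,r3:-19
  c12: stall  regs: r0:Mul1,r1:25,r2:Add2,r3:-19
  c13: stall  regs: r0:Mul1,r1:25,r2:Add2,r3:-19
  c14: stall  regs: r0:Mul1,r1:25,r2:Add2,r3:-19
  c15: CDB Mul1=-475; issue MUL r1<-Mul1  regs: r0:-475,r1:Mul1,r2:Add2,r3:-19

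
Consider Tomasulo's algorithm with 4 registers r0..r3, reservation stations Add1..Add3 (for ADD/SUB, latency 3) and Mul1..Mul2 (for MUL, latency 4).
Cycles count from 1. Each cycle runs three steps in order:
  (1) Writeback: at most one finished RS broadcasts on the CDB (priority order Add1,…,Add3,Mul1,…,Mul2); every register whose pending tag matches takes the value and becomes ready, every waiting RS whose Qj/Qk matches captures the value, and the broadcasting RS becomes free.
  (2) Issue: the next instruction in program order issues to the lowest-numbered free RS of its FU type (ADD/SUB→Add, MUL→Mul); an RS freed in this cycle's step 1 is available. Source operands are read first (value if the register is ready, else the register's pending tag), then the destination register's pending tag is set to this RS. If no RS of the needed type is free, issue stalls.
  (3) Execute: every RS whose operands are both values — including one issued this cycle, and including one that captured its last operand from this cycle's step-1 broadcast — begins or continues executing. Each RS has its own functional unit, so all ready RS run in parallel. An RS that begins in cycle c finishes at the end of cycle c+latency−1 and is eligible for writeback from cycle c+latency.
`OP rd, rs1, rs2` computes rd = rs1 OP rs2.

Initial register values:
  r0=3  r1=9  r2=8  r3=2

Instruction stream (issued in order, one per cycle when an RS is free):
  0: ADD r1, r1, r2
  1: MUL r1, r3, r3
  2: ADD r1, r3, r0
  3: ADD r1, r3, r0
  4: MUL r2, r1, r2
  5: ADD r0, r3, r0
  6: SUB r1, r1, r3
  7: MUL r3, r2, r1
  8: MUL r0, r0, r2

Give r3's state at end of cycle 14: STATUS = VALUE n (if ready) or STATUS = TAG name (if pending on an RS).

STATUS = TAG Mul1

cycle 1: issue ADD r1<-Add1 // r0:3,r1:Add1,r2:8,r3:2
cycle 2: issue MUL r1<-Mul1 // r0:3,r1:Mul1,r2:8,r3:2
cycle 3: issue ADD r1<-Add2 // r0:3,r1:Add2,r2:8,r3:2
cycle 4: CDB Add1=17; issue ADD r1<-Add1 // r0:3,r1:Add1,r2:8,r3:2
cycle 5: issue MUL r2<-Mul2 // r0:3,r1:Add1,r2:Mul2,r3:2
cycle 6: CDB Add2=5; issue ADD r0<-Add2 // r0:Add2,r1:Add1,r2:Mul2,r3:2
cycle 7: CDB Add1=5; issue SUB r1<-Add1 // r0:Add2,r1:Add1,r2:Mul2,r3:2
cycle 8: CDB Mul1=4; issue MUL r3<-Mul1 // r0:Add2,r1:Add1,r2:Mul2,r3:Mul1
cycle 9: CDB Add2=5; stall // r0:5,r1:Add1,r2:Mul2,r3:Mul1
cycle 10: CDB Add1=3; stall // r0:5,r1:3,r2:Mul2,r3:Mul1
cycle 11: CDB Mul2=40; issue MUL r0<-Mul2 // r0:Mul2,r1:3,r2:40,r3:Mul1
cycle 12: - // r0:Mul2,r1:3,r2:40,r3:Mul1
cycle 13: - // r0:Mul2,r1:3,r2:40,r3:Mul1
cycle 14: - // r0:Mul2,r1:3,r2:40,r3:Mul1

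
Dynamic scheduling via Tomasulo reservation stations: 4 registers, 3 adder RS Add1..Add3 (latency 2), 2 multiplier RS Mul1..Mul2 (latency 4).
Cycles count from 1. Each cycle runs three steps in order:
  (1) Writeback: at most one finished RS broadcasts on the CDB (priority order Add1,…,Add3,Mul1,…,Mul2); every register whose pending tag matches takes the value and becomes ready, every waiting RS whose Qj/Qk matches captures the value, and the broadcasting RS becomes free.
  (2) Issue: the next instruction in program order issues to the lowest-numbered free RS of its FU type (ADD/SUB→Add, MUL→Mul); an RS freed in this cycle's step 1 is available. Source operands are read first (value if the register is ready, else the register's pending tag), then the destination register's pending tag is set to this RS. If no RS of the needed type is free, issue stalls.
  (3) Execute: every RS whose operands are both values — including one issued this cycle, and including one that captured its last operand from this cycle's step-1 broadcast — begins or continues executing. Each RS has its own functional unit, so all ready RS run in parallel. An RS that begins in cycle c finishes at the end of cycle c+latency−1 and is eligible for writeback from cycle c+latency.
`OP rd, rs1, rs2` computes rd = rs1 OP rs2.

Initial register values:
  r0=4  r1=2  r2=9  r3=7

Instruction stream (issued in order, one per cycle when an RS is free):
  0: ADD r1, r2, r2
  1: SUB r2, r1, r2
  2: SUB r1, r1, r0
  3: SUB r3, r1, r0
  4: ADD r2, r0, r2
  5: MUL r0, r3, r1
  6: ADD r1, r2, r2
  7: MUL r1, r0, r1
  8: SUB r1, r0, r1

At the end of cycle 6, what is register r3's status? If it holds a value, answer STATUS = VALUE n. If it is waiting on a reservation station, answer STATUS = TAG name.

STATUS = TAG Add3

cycle 1: issue ADD r1<-Add1 // r0:4,r1:Add1,r2:9,r3:7
cycle 2: issue SUB r2<-Add2 // r0:4,r1:Add1,r2:Add2,r3:7
cycle 3: CDB Add1=18; issue SUB r1<-Add1 // r0:4,r1:Add1,r2:Add2,r3:7
cycle 4: issue SUB r3<-Add3 // r0:4,r1:Add1,r2:Add2,r3:Add3
cycle 5: CDB Add1=14; issue ADD r2<-Add1 // r0:4,r1:14,r2:Add1,r3:Add3
cycle 6: CDB Add2=9; issue MUL r0<-Mul1 // r0:Mul1,r1:14,r2:Add1,r3:Add3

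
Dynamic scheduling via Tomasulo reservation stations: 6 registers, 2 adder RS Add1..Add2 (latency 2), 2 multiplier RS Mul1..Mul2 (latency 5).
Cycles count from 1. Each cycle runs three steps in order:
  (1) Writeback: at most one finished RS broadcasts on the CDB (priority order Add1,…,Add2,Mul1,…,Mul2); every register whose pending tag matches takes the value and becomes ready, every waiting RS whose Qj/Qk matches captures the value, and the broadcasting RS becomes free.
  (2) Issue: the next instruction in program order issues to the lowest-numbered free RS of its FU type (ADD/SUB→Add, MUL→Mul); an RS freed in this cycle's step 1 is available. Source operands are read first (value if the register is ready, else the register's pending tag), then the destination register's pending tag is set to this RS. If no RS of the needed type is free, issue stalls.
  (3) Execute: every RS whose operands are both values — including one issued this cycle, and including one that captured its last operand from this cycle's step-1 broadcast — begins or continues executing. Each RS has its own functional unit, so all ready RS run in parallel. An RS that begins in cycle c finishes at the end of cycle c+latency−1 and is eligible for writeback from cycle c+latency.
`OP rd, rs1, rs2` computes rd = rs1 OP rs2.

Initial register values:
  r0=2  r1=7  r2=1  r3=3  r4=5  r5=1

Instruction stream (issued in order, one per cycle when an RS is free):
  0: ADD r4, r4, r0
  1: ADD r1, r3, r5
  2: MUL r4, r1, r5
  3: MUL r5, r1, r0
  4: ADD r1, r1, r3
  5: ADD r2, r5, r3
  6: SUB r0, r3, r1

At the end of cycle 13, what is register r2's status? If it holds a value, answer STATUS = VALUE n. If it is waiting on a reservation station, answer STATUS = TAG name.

STATUS = VALUE 11

  c1: issue ADD r4<-Add1  regs: r0:2,r1:7,r2:1,r3:3,r4:Add1,r5:1
  c2: issue ADD r1<-Add2  regs: r0:2,r1:Add2,r2:1,r3:3,r4:Add1,r5:1
  c3: CDB Add1=7; issue MUL r4<-Mul1  regs: r0:2,r1:Add2,r2:1,r3:3,r4:Mul1,r5:1
  c4: CDB Add2=4; issue MUL r5<-Mul2  regs: r0:2,r1:4,r2:1,r3:3,r4:Mul1,r5:Mul2
  c5: issue ADD r1<-Add1  regs: r0:2,r1:Add1,r2:1,r3:3,r4:Mul1,r5:Mul2
  c6: issue ADD r2<-Add2  regs: r0:2,r1:Add1,r2:Add2,r3:3,r4:Mul1,r5:Mul2
  c7: CDB Add1=7; issue SUB r0<-Add1  regs: r0:Add1,r1:7,r2:Add2,r3:3,r4:Mul1,r5:Mul2
  c8: -  regs: r0:Add1,r1:7,r2:Add2,r3:3,r4:Mul1,r5:Mul2
  c9: CDB Add1=-4  regs: r0:-4,r1:7,r2:Add2,r3:3,r4:Mul1,r5:Mul2
  c10: CDB Mul1=4  regs: r0:-4,r1:7,r2:Add2,r3:3,r4:4,r5:Mul2
  c11: CDB Mul2=8  regs: r0:-4,r1:7,r2:Add2,r3:3,r4:4,r5:8
  c12: -  regs: r0:-4,r1:7,r2:Add2,r3:3,r4:4,r5:8
  c13: CDB Add2=11  regs: r0:-4,r1:7,r2:11,r3:3,r4:4,r5:8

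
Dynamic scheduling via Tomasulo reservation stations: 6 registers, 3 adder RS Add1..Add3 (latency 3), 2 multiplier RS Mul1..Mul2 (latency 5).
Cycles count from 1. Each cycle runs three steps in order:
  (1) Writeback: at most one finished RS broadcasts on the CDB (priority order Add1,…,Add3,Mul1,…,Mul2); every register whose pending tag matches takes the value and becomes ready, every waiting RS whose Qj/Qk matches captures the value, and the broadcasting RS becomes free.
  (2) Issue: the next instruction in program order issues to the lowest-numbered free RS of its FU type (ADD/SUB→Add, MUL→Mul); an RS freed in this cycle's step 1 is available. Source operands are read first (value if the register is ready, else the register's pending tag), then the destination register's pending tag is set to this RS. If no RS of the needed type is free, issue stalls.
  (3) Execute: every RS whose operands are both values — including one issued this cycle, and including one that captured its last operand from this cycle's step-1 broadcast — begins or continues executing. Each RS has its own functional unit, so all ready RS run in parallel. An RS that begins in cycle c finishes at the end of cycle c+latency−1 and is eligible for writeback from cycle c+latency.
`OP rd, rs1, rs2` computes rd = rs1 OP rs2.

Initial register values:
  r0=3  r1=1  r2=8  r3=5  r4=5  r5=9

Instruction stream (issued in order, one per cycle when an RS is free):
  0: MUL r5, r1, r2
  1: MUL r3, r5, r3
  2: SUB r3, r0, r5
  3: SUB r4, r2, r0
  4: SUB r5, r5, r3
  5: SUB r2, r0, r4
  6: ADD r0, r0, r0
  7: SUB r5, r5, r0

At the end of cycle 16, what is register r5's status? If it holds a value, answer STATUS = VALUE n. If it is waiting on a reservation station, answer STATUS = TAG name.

c1: issue MUL r5<-Mul1 | r0:3,r1:1,r2:8,r3:5,r4:5,r5:Mul1
c2: issue MUL r3<-Mul2 | r0:3,r1:1,r2:8,r3:Mul2,r4:5,r5:Mul1
c3: issue SUB r3<-Add1 | r0:3,r1:1,r2:8,r3:Add1,r4:5,r5:Mul1
c4: issue SUB r4<-Add2 | r0:3,r1:1,r2:8,r3:Add1,r4:Add2,r5:Mul1
c5: issue SUB r5<-Add3 | r0:3,r1:1,r2:8,r3:Add1,r4:Add2,r5:Add3
c6: CDB Mul1=8; stall | r0:3,r1:1,r2:8,r3:Add1,r4:Add2,r5:Add3
c7: CDB Add2=5; issue SUB r2<-Add2 | r0:3,r1:1,r2:Add2,r3:Add1,r4:5,r5:Add3
c8: stall | r0:3,r1:1,r2:Add2,r3:Add1,r4:5,r5:Add3
c9: CDB Add1=-5; issue ADD r0<-Add1 | r0:Add1,r1:1,r2:Add2,r3:-5,r4:5,r5:Add3
c10: CDB Add2=-2; issue SUB r5<-Add2 | r0:Add1,r1:1,r2:-2,r3:-5,r4:5,r5:Add2
c11: CDB Mul2=40 | r0:Add1,r1:1,r2:-2,r3:-5,r4:5,r5:Add2
c12: CDB Add1=6 | r0:6,r1:1,r2:-2,r3:-5,r4:5,r5:Add2
c13: CDB Add3=13 | r0:6,r1:1,r2:-2,r3:-5,r4:5,r5:Add2
c14: - | r0:6,r1:1,r2:-2,r3:-5,r4:5,r5:Add2
c15: - | r0:6,r1:1,r2:-2,r3:-5,r4:5,r5:Add2
c16: CDB Add2=7 | r0:6,r1:1,r2:-2,r3:-5,r4:5,r5:7

STATUS = VALUE 7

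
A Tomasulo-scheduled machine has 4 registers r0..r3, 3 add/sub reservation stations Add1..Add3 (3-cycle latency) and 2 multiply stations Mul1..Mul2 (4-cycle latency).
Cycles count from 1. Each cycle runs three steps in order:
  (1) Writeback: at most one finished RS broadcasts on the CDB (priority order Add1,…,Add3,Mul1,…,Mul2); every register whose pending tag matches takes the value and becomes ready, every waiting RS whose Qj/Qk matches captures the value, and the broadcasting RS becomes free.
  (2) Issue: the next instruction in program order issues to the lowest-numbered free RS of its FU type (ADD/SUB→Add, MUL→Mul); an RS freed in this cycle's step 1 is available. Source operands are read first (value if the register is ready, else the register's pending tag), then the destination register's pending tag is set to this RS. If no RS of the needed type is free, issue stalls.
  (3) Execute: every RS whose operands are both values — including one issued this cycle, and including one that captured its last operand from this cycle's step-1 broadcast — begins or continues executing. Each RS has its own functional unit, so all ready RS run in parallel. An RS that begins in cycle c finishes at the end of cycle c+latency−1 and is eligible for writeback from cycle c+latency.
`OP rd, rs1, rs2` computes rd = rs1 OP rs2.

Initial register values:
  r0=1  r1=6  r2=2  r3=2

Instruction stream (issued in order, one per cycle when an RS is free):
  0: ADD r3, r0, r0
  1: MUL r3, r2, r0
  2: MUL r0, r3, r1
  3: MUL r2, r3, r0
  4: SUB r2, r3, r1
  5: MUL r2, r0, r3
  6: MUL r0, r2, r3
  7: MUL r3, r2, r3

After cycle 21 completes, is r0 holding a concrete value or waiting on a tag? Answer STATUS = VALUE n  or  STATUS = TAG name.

  c1: issue ADD r3<-Add1  regs: r0:1,r1:6,r2:2,r3:Add1
  c2: issue MUL r3<-Mul1  regs: r0:1,r1:6,r2:2,r3:Mul1
  c3: issue MUL r0<-Mul2  regs: r0:Mul2,r1:6,r2:2,r3:Mul1
  c4: CDB Add1=2; stall  regs: r0:Mul2,r1:6,r2:2,r3:Mul1
  c5: stall  regs: r0:Mul2,r1:6,r2:2,r3:Mul1
  c6: CDB Mul1=2; issue MUL r2<-Mul1  regs: r0:Mul2,r1:6,r2:Mul1,r3:2
  c7: issue SUB r2<-Add1  regs: r0:Mul2,r1:6,r2:Add1,r3:2
  c8: stall  regs: r0:Mul2,r1:6,r2:Add1,r3:2
  c9: stall  regs: r0:Mul2,r1:6,r2:Add1,r3:2
  c10: CDB Add1=-4; stall  regs: r0:Mul2,r1:6,r2:-4,r3:2
  c11: CDB Mul2=12; issue MUL r2<-Mul2  regs: r0:12,r1:6,r2:Mul2,r3:2
  c12: stall  regs: r0:12,r1:6,r2:Mul2,r3:2
  c13: stall  regs: r0:12,r1:6,r2:Mul2,r3:2
  c14: stall  regs: r0:12,r1:6,r2:Mul2,r3:2
  c15: CDB Mul1=24; issue MUL r0<-Mul1  regs: r0:Mul1,r1:6,r2:Mul2,r3:2
  c16: CDB Mul2=24; issue MUL r3<-Mul2  regs: r0:Mul1,r1:6,r2:24,r3:Mul2
  c17: -  regs: r0:Mul1,r1:6,r2:24,r3:Mul2
  c18: -  regs: r0:Mul1,r1:6,r2:24,r3:Mul2
  c19: -  regs: r0:Mul1,r1:6,r2:24,r3:Mul2
  c20: CDB Mul1=48  regs: r0:48,r1:6,r2:24,r3:Mul2
  c21: CDB Mul2=48  regs: r0:48,r1:6,r2:24,r3:48

STATUS = VALUE 48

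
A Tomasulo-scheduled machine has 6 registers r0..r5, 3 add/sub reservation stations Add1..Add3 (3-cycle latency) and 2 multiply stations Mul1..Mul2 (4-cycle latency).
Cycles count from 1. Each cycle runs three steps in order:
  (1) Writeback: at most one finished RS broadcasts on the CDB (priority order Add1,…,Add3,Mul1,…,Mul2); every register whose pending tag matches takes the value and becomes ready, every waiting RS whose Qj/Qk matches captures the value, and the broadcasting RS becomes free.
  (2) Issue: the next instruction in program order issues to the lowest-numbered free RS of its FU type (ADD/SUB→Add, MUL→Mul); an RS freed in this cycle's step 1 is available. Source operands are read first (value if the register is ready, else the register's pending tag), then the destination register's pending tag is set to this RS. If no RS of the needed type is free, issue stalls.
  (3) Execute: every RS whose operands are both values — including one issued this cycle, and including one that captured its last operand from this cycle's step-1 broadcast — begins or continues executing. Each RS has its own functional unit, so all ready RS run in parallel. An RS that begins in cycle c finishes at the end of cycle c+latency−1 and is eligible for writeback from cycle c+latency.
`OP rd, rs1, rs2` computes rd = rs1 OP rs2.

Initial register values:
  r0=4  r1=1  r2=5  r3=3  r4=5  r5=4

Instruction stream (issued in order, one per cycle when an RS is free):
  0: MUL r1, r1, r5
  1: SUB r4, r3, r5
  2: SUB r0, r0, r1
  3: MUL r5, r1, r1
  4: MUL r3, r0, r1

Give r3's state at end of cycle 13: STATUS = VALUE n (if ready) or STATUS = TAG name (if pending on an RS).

STATUS = VALUE 0

cycle 1: issue MUL r1<-Mul1 // r0:4,r1:Mul1,r2:5,r3:3,r4:5,r5:4
cycle 2: issue SUB r4<-Add1 // r0:4,r1:Mul1,r2:5,r3:3,r4:Add1,r5:4
cycle 3: issue SUB r0<-Add2 // r0:Add2,r1:Mul1,r2:5,r3:3,r4:Add1,r5:4
cycle 4: issue MUL r5<-Mul2 // r0:Add2,r1:Mul1,r2:5,r3:3,r4:Add1,r5:Mul2
cycle 5: CDB Add1=-1; stall // r0:Add2,r1:Mul1,r2:5,r3:3,r4:-1,r5:Mul2
cycle 6: CDB Mul1=4; issue MUL r3<-Mul1 // r0:Add2,r1:4,r2:5,r3:Mul1,r4:-1,r5:Mul2
cycle 7: - // r0:Add2,r1:4,r2:5,r3:Mul1,r4:-1,r5:Mul2
cycle 8: - // r0:Add2,r1:4,r2:5,r3:Mul1,r4:-1,r5:Mul2
cycle 9: CDB Add2=0 // r0:0,r1:4,r2:5,r3:Mul1,r4:-1,r5:Mul2
cycle 10: CDB Mul2=16 // r0:0,r1:4,r2:5,r3:Mul1,r4:-1,r5:16
cycle 11: - // r0:0,r1:4,r2:5,r3:Mul1,r4:-1,r5:16
cycle 12: - // r0:0,r1:4,r2:5,r3:Mul1,r4:-1,r5:16
cycle 13: CDB Mul1=0 // r0:0,r1:4,r2:5,r3:0,r4:-1,r5:16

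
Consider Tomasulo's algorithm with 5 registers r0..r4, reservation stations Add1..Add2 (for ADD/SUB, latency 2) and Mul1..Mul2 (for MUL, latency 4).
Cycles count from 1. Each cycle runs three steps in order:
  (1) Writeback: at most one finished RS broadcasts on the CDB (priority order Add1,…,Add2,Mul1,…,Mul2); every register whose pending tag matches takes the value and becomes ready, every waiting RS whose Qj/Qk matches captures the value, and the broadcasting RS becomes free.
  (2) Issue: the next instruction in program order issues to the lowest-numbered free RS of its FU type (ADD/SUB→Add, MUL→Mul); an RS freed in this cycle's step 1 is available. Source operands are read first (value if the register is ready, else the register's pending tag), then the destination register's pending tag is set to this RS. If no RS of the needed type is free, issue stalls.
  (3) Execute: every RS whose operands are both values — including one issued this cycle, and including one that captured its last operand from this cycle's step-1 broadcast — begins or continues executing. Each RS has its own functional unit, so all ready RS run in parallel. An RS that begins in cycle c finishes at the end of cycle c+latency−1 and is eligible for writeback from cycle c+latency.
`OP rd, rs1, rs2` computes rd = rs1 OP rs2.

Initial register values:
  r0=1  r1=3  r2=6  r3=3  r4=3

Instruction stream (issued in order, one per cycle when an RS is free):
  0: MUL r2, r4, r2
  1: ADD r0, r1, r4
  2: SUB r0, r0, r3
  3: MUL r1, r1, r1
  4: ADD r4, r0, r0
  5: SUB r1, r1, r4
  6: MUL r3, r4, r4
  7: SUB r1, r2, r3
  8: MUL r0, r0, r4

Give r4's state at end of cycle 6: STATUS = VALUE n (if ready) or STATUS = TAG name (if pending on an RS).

STATUS = TAG Add1

c1: issue MUL r2<-Mul1 | r0:1,r1:3,r2:Mul1,r3:3,r4:3
c2: issue ADD r0<-Add1 | r0:Add1,r1:3,r2:Mul1,r3:3,r4:3
c3: issue SUB r0<-Add2 | r0:Add2,r1:3,r2:Mul1,r3:3,r4:3
c4: CDB Add1=6; issue MUL r1<-Mul2 | r0:Add2,r1:Mul2,r2:Mul1,r3:3,r4:3
c5: CDB Mul1=18; issue ADD r4<-Add1 | r0:Add2,r1:Mul2,r2:18,r3:3,r4:Add1
c6: CDB Add2=3; issue SUB r1<-Add2 | r0:3,r1:Add2,r2:18,r3:3,r4:Add1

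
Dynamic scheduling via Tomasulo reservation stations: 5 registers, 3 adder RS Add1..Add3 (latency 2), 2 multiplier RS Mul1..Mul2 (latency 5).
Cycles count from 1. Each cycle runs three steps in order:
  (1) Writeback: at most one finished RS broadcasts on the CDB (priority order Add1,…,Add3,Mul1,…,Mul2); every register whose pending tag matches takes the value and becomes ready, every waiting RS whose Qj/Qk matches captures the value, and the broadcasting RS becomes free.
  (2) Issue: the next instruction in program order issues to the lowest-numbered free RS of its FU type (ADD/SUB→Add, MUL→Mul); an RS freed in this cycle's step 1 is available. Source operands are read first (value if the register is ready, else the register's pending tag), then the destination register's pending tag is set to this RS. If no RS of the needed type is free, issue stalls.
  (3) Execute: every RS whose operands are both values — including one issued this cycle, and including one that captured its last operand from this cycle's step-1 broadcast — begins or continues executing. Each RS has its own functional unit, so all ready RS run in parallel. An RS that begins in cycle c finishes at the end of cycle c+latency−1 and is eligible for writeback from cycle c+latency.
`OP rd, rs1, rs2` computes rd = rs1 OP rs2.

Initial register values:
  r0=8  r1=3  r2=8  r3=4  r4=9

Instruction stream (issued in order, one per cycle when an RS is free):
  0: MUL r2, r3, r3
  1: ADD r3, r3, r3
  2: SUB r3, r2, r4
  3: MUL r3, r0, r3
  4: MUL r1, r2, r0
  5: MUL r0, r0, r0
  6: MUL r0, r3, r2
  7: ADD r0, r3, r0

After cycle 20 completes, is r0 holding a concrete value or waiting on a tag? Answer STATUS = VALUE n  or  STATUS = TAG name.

  c1: issue MUL r2<-Mul1  regs: r0:8,r1:3,r2:Mul1,r3:4,r4:9
  c2: issue ADD r3<-Add1  regs: r0:8,r1:3,r2:Mul1,r3:Add1,r4:9
  c3: issue SUB r3<-Add2  regs: r0:8,r1:3,r2:Mul1,r3:Add2,r4:9
  c4: CDB Add1=8; issue MUL r3<-Mul2  regs: r0:8,r1:3,r2:Mul1,r3:Mul2,r4:9
  c5: stall  regs: r0:8,r1:3,r2:Mul1,r3:Mul2,r4:9
  c6: CDB Mul1=16; issue MUL r1<-Mul1  regs: r0:8,r1:Mul1,r2:16,r3:Mul2,r4:9
  c7: stall  regs: r0:8,r1:Mul1,r2:16,r3:Mul2,r4:9
  c8: CDB Add2=7; stall  regs: r0:8,r1:Mul1,r2:16,r3:Mul2,r4:9
  c9: stall  regs: r0:8,r1:Mul1,r2:16,r3:Mul2,r4:9
  c10: stall  regs: r0:8,r1:Mul1,r2:16,r3:Mul2,r4:9
  c11: CDB Mul1=128; issue MUL r0<-Mul1  regs: r0:Mul1,r1:128,r2:16,r3:Mul2,r4:9
  c12: stall  regs: r0:Mul1,r1:128,r2:16,r3:Mul2,r4:9
  c13: CDB Mul2=56; issue MUL r0<-Mul2  regs: r0:Mul2,r1:128,r2:16,r3:56,r4:9
  c14: issue ADD r0<-Add1  regs: r0:Add1,r1:128,r2:16,r3:56,r4:9
  c15: -  regs: r0:Add1,r1:128,r2:16,r3:56,r4:9
  c16: CDB Mul1=64  regs: r0:Add1,r1:128,r2:16,r3:56,r4:9
  c17: -  regs: r0:Add1,r1:128,r2:16,r3:56,r4:9
  c18: CDB Mul2=896  regs: r0:Add1,r1:128,r2:16,r3:56,r4:9
  c19: -  regs: r0:Add1,r1:128,r2:16,r3:56,r4:9
  c20: CDB Add1=952  regs: r0:952,r1:128,r2:16,r3:56,r4:9

STATUS = VALUE 952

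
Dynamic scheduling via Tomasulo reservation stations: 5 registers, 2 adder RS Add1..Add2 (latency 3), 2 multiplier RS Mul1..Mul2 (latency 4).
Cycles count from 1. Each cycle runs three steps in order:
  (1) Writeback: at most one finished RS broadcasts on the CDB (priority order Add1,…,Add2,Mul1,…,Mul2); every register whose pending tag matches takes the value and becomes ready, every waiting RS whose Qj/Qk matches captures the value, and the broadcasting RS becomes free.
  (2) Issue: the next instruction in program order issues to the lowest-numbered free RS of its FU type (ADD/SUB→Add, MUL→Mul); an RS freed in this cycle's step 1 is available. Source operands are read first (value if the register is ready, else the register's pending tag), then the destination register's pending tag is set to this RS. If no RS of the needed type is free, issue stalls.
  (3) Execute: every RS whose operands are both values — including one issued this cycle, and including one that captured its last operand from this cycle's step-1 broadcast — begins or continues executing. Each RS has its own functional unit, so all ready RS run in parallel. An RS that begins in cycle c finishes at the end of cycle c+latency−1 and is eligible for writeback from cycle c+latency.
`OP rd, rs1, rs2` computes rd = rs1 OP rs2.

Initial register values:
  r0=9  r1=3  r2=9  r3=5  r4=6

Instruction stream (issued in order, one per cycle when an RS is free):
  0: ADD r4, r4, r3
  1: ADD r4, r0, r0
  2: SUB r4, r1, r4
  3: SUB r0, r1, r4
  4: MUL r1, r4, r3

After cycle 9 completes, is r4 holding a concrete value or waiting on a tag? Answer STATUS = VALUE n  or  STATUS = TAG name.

STATUS = VALUE -15

cycle 1: issue ADD r4<-Add1 // r0:9,r1:3,r2:9,r3:5,r4:Add1
cycle 2: issue ADD r4<-Add2 // r0:9,r1:3,r2:9,r3:5,r4:Add2
cycle 3: stall // r0:9,r1:3,r2:9,r3:5,r4:Add2
cycle 4: CDB Add1=11; issue SUB r4<-Add1 // r0:9,r1:3,r2:9,r3:5,r4:Add1
cycle 5: CDB Add2=18; issue SUB r0<-Add2 // r0:Add2,r1:3,r2:9,r3:5,r4:Add1
cycle 6: issue MUL r1<-Mul1 // r0:Add2,r1:Mul1,r2:9,r3:5,r4:Add1
cycle 7: - // r0:Add2,r1:Mul1,r2:9,r3:5,r4:Add1
cycle 8: CDB Add1=-15 // r0:Add2,r1:Mul1,r2:9,r3:5,r4:-15
cycle 9: - // r0:Add2,r1:Mul1,r2:9,r3:5,r4:-15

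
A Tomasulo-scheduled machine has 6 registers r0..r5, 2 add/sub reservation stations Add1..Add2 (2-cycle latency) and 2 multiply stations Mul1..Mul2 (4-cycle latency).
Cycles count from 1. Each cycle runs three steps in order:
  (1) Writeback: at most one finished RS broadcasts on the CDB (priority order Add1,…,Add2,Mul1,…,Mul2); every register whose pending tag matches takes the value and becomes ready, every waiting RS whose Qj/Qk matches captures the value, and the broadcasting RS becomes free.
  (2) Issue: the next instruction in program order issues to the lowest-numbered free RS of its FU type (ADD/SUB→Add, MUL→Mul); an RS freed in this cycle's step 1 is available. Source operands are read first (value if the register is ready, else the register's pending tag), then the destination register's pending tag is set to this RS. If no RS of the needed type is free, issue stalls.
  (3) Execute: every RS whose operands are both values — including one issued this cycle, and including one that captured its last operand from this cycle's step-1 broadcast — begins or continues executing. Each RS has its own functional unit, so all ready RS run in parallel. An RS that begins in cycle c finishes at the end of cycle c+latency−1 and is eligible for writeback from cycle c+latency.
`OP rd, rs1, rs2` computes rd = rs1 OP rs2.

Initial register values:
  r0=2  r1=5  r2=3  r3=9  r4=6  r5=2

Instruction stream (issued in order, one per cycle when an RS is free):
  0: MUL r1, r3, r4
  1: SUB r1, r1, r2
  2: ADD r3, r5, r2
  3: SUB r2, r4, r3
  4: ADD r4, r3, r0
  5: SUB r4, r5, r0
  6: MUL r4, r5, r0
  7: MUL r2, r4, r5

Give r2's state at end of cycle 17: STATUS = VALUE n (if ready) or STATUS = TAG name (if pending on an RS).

STATUS = VALUE 8

c1: issue MUL r1<-Mul1 | r0:2,r1:Mul1,r2:3,r3:9,r4:6,r5:2
c2: issue SUB r1<-Add1 | r0:2,r1:Add1,r2:3,r3:9,r4:6,r5:2
c3: issue ADD r3<-Add2 | r0:2,r1:Add1,r2:3,r3:Add2,r4:6,r5:2
c4: stall | r0:2,r1:Add1,r2:3,r3:Add2,r4:6,r5:2
c5: CDB Add2=5; issue SUB r2<-Add2 | r0:2,r1:Add1,r2:Add2,r3:5,r4:6,r5:2
c6: CDB Mul1=54; stall | r0:2,r1:Add1,r2:Add2,r3:5,r4:6,r5:2
c7: CDB Add2=1; issue ADD r4<-Add2 | r0:2,r1:Add1,r2:1,r3:5,r4:Add2,r5:2
c8: CDB Add1=51; issue SUB r4<-Add1 | r0:2,r1:51,r2:1,r3:5,r4:Add1,r5:2
c9: CDB Add2=7; issue MUL r4<-Mul1 | r0:2,r1:51,r2:1,r3:5,r4:Mul1,r5:2
c10: CDB Add1=0; issue MUL r2<-Mul2 | r0:2,r1:51,r2:Mul2,r3:5,r4:Mul1,r5:2
c11: - | r0:2,r1:51,r2:Mul2,r3:5,r4:Mul1,r5:2
c12: - | r0:2,r1:51,r2:Mul2,r3:5,r4:Mul1,r5:2
c13: CDB Mul1=4 | r0:2,r1:51,r2:Mul2,r3:5,r4:4,r5:2
c14: - | r0:2,r1:51,r2:Mul2,r3:5,r4:4,r5:2
c15: - | r0:2,r1:51,r2:Mul2,r3:5,r4:4,r5:2
c16: - | r0:2,r1:51,r2:Mul2,r3:5,r4:4,r5:2
c17: CDB Mul2=8 | r0:2,r1:51,r2:8,r3:5,r4:4,r5:2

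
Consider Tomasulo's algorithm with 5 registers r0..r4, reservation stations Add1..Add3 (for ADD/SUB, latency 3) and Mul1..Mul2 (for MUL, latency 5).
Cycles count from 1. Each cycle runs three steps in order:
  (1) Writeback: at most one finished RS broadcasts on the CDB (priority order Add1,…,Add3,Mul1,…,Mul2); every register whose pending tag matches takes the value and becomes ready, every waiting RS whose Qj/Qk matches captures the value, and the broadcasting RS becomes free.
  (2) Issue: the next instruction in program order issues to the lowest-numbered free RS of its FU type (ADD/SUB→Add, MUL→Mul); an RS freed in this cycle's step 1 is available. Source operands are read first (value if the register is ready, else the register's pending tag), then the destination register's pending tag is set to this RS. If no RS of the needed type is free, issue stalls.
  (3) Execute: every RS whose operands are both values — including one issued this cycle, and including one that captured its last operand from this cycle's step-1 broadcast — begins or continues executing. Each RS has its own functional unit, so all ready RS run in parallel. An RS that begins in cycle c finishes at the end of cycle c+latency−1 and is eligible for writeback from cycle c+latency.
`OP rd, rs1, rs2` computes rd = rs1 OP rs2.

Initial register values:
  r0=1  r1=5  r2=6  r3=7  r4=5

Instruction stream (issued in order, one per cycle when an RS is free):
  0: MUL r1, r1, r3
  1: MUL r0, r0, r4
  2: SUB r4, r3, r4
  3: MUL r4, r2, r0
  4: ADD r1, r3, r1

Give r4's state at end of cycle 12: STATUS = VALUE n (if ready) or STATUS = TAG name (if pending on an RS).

c1: issue MUL r1<-Mul1 | r0:1,r1:Mul1,r2:6,r3:7,r4:5
c2: issue MUL r0<-Mul2 | r0:Mul2,r1:Mul1,r2:6,r3:7,r4:5
c3: issue SUB r4<-Add1 | r0:Mul2,r1:Mul1,r2:6,r3:7,r4:Add1
c4: stall | r0:Mul2,r1:Mul1,r2:6,r3:7,r4:Add1
c5: stall | r0:Mul2,r1:Mul1,r2:6,r3:7,r4:Add1
c6: CDB Add1=2; stall | r0:Mul2,r1:Mul1,r2:6,r3:7,r4:2
c7: CDB Mul1=35; issue MUL r4<-Mul1 | r0:Mul2,r1:35,r2:6,r3:7,r4:Mul1
c8: CDB Mul2=5; issue ADD r1<-Add1 | r0:5,r1:Add1,r2:6,r3:7,r4:Mul1
c9: - | r0:5,r1:Add1,r2:6,r3:7,r4:Mul1
c10: - | r0:5,r1:Add1,r2:6,r3:7,r4:Mul1
c11: CDB Add1=42 | r0:5,r1:42,r2:6,r3:7,r4:Mul1
c12: - | r0:5,r1:42,r2:6,r3:7,r4:Mul1

STATUS = TAG Mul1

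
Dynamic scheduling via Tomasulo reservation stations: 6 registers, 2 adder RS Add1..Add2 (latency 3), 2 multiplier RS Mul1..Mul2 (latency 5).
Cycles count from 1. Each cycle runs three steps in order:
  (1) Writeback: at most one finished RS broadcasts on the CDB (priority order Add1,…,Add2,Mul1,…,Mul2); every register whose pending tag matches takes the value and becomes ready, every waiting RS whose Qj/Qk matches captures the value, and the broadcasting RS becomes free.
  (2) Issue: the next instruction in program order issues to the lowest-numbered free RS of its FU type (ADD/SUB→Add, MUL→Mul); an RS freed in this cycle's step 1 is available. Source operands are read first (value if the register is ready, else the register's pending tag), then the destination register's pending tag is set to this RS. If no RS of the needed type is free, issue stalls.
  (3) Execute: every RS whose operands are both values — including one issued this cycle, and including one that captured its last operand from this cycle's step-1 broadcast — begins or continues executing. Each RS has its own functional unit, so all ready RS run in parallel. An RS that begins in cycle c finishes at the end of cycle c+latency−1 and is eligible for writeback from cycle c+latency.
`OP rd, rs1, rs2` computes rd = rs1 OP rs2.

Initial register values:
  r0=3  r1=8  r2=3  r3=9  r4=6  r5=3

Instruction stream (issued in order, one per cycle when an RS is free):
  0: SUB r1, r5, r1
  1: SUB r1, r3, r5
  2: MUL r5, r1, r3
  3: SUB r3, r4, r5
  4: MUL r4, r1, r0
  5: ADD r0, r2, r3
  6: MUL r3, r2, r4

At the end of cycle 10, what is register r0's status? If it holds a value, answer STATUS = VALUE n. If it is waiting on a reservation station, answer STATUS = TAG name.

cycle 1: issue SUB r1<-Add1 // r0:3,r1:Add1,r2:3,r3:9,r4:6,r5:3
cycle 2: issue SUB r1<-Add2 // r0:3,r1:Add2,r2:3,r3:9,r4:6,r5:3
cycle 3: issue MUL r5<-Mul1 // r0:3,r1:Add2,r2:3,r3:9,r4:6,r5:Mul1
cycle 4: CDB Add1=-5; issue SUB r3<-Add1 // r0:3,r1:Add2,r2:3,r3:Add1,r4:6,r5:Mul1
cycle 5: CDB Add2=6; issue MUL r4<-Mul2 // r0:3,r1:6,r2:3,r3:Add1,r4:Mul2,r5:Mul1
cycle 6: issue ADD r0<-Add2 // r0:Add2,r1:6,r2:3,r3:Add1,r4:Mul2,r5:Mul1
cycle 7: stall // r0:Add2,r1:6,r2:3,r3:Add1,r4:Mul2,r5:Mul1
cycle 8: stall // r0:Add2,r1:6,r2:3,r3:Add1,r4:Mul2,r5:Mul1
cycle 9: stall // r0:Add2,r1:6,r2:3,r3:Add1,r4:Mul2,r5:Mul1
cycle 10: CDB Mul1=54; issue MUL r3<-Mul1 // r0:Add2,r1:6,r2:3,r3:Mul1,r4:Mul2,r5:54

STATUS = TAG Add2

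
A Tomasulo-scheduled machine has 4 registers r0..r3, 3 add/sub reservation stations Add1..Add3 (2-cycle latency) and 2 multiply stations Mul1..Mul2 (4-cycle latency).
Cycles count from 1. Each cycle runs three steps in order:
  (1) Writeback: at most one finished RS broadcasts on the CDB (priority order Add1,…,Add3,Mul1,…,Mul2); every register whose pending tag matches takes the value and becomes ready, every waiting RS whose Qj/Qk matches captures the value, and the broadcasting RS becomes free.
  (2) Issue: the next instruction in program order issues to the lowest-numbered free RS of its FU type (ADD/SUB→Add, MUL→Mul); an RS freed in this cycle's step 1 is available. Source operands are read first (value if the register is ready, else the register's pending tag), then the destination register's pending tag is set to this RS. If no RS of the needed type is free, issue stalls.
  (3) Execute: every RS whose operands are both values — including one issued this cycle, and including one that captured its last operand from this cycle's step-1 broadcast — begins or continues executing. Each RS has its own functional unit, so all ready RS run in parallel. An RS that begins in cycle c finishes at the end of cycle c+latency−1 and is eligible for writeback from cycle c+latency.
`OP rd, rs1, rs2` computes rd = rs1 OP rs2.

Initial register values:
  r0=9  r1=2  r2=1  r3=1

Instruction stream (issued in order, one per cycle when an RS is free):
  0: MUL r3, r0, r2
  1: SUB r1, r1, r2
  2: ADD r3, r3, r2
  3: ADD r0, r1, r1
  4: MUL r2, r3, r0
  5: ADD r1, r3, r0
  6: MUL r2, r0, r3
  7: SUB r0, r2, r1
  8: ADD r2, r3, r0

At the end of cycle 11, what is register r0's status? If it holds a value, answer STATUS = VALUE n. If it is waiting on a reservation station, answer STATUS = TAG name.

STATUS = TAG Add2

c1: issue MUL r3<-Mul1 | r0:9,r1:2,r2:1,r3:Mul1
c2: issue SUB r1<-Add1 | r0:9,r1:Add1,r2:1,r3:Mul1
c3: issue ADD r3<-Add2 | r0:9,r1:Add1,r2:1,r3:Add2
c4: CDB Add1=1; issue ADD r0<-Add1 | r0:Add1,r1:1,r2:1,r3:Add2
c5: CDB Mul1=9; issue MUL r2<-Mul1 | r0:Add1,r1:1,r2:Mul1,r3:Add2
c6: CDB Add1=2; issue ADD r1<-Add1 | r0:2,r1:Add1,r2:Mul1,r3:Add2
c7: CDB Add2=10; issue MUL r2<-Mul2 | r0:2,r1:Add1,r2:Mul2,r3:10
c8: issue SUB r0<-Add2 | r0:Add2,r1:Add1,r2:Mul2,r3:10
c9: CDB Add1=12; issue ADD r2<-Add1 | r0:Add2,r1:12,r2:Add1,r3:10
c10: - | r0:Add2,r1:12,r2:Add1,r3:10
c11: CDB Mul1=20 | r0:Add2,r1:12,r2:Add1,r3:10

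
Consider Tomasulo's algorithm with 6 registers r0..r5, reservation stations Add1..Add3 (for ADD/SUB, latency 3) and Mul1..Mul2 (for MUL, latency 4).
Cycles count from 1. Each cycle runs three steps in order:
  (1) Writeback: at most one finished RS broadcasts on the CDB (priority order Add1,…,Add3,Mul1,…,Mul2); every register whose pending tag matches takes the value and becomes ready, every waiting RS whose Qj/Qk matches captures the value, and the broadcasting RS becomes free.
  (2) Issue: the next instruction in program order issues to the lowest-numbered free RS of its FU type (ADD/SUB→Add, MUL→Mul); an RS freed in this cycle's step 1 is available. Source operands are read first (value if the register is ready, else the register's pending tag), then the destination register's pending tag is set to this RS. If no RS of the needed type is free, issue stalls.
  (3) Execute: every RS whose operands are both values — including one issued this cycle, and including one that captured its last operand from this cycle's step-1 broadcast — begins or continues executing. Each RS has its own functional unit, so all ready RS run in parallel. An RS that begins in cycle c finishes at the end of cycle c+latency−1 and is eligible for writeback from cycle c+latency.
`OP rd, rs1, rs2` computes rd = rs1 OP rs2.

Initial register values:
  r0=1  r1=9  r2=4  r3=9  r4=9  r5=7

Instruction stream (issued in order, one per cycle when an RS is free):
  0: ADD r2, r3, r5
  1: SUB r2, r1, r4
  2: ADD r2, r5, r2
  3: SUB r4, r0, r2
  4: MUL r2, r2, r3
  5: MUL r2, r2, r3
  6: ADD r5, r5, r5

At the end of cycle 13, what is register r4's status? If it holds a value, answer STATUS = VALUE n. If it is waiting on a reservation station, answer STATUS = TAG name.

cycle 1: issue ADD r2<-Add1 // r0:1,r1:9,r2:Add1,r3:9,r4:9,r5:7
cycle 2: issue SUB r2<-Add2 // r0:1,r1:9,r2:Add2,r3:9,r4:9,r5:7
cycle 3: issue ADD r2<-Add3 // r0:1,r1:9,r2:Add3,r3:9,r4:9,r5:7
cycle 4: CDB Add1=16; issue SUB r4<-Add1 // r0:1,r1:9,r2:Add3,r3:9,r4:Add1,r5:7
cycle 5: CDB Add2=0; issue MUL r2<-Mul1 // r0:1,r1:9,r2:Mul1,r3:9,r4:Add1,r5:7
cycle 6: issue MUL r2<-Mul2 // r0:1,r1:9,r2:Mul2,r3:9,r4:Add1,r5:7
cycle 7: issue ADD r5<-Add2 // r0:1,r1:9,r2:Mul2,r3:9,r4:Add1,r5:Add2
cycle 8: CDB Add3=7 // r0:1,r1:9,r2:Mul2,r3:9,r4:Add1,r5:Add2
cycle 9: - // r0:1,r1:9,r2:Mul2,r3:9,r4:Add1,r5:Add2
cycle 10: CDB Add2=14 // r0:1,r1:9,r2:Mul2,r3:9,r4:Add1,r5:14
cycle 11: CDB Add1=-6 // r0:1,r1:9,r2:Mul2,r3:9,r4:-6,r5:14
cycle 12: CDB Mul1=63 // r0:1,r1:9,r2:Mul2,r3:9,r4:-6,r5:14
cycle 13: - // r0:1,r1:9,r2:Mul2,r3:9,r4:-6,r5:14

STATUS = VALUE -6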